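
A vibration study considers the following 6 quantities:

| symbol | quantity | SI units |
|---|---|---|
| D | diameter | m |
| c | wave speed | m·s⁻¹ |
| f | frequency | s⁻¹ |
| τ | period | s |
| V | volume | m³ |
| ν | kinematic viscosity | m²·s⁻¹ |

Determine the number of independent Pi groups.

There are 6 variables and 2 base dimensions (L, T).
The dimension matrix has rank 2.
Independent dimensionless groups: 6 − 2 = 4.

4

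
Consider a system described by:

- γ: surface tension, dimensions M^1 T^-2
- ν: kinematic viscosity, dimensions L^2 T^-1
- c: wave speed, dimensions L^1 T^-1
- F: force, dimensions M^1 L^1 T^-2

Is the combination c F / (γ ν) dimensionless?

Sum the exponent of each base dimension across the product:
  M: −[γ]_M − [ν]_M + [c]_M + [F]_M = −(1) − (0) + (0) + (1) = 0
  L: −[γ]_L − [ν]_L + [c]_L + [F]_L = −(0) − (2) + (1) + (1) = 0
  T: −[γ]_T − [ν]_T + [c]_T + [F]_T = −(-2) − (-1) + (-1) + (-2) = 0
All base exponents vanish — dimensionless.

yes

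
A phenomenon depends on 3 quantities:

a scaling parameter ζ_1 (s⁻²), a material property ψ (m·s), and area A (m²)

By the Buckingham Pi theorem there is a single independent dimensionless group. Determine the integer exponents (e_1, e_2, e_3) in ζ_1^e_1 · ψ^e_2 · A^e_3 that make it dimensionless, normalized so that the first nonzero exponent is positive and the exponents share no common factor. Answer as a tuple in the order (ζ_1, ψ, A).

L: e_1·(0) + e_2·(1) + e_3·(2) = 0
T: e_1·(-2) + e_2·(1) + e_3·(0) = 0
Solving this homogeneous linear system for the smallest-integer solution (first nonzero entry positive) gives (1, 2, -1).

(1, 2, -1)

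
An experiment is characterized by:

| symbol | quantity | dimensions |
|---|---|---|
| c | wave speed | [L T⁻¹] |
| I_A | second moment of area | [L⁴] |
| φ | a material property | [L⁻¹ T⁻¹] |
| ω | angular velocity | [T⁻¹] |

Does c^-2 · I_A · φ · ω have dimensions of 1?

no

Sum the exponent of each base dimension across the product:
  L: −2·[c]_L + [I_A]_L + [φ]_L + [ω]_L = −2·(1) + (4) + (-1) + (0) = 1
  T: −2·[c]_T + [I_A]_T + [φ]_T + [ω]_T = −2·(-1) + (0) + (-1) + (-1) = 0
Net dimensions [L] ≠ [1] — not dimensionless.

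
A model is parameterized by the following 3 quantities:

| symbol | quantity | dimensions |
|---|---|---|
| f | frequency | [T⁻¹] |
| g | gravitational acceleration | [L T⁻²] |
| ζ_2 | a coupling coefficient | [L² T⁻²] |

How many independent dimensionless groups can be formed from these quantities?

There are 3 variables and 2 base dimensions (L, T).
The dimension matrix has rank 2.
Independent dimensionless groups: 3 − 2 = 1.

1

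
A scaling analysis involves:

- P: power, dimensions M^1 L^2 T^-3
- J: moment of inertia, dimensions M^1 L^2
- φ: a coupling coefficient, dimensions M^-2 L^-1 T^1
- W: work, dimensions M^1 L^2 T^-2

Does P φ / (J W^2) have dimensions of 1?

no

Sum the exponent of each base dimension across the product:
  M: [P]_M − [J]_M + [φ]_M − 2·[W]_M = (1) − (1) + (-2) − 2·(1) = -4
  L: [P]_L − [J]_L + [φ]_L − 2·[W]_L = (2) − (2) + (-1) − 2·(2) = -5
  T: [P]_T − [J]_T + [φ]_T − 2·[W]_T = (-3) − (0) + (1) − 2·(-2) = 2
Net dimensions [M⁻⁴ L⁻⁵ T²] ≠ [1] — not dimensionless.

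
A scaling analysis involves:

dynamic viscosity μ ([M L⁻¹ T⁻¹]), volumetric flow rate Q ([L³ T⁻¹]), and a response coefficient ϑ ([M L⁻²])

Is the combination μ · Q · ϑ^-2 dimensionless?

Sum the exponent of each base dimension across the product:
  M: [μ]_M + [Q]_M − 2·[ϑ]_M = (1) + (0) − 2·(1) = -1
  L: [μ]_L + [Q]_L − 2·[ϑ]_L = (-1) + (3) − 2·(-2) = 6
  T: [μ]_T + [Q]_T − 2·[ϑ]_T = (-1) + (-1) − 2·(0) = -2
Net dimensions [M⁻¹ L⁶ T⁻²] ≠ [1] — not dimensionless.

no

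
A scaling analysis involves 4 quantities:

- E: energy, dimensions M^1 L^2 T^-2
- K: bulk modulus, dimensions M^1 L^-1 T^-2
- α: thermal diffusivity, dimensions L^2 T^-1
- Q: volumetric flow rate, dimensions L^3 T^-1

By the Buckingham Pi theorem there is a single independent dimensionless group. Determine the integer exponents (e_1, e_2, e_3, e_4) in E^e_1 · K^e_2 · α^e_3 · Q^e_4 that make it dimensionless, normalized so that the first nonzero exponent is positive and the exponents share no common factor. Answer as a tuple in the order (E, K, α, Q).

(1, -1, 3, -3)

M: e_1·(1) + e_2·(1) + e_3·(0) + e_4·(0) = 0
L: e_1·(2) + e_2·(-1) + e_3·(2) + e_4·(3) = 0
T: e_1·(-2) + e_2·(-2) + e_3·(-1) + e_4·(-1) = 0
Solving this homogeneous linear system for the smallest-integer solution (first nonzero entry positive) gives (1, -1, 3, -3).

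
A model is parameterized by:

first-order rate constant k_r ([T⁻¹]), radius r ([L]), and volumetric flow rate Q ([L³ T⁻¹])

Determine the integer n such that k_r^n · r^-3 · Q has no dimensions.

Balance the T exponent: (-1)·n from k_r, plus −3·(0) + (-1) = -1 from the rest, must sum to zero.
−n − 1 = 0, so n = -1.

-1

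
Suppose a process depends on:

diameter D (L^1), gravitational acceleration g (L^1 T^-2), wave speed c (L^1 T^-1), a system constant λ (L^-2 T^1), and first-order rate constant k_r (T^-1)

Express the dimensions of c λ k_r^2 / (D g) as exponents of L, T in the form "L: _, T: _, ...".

L: -3, T: 0

Collect each base-dimension exponent across the product:
  L: −(1) − (1) + (1) + (-2) + 2·(0) = -3
  T: −(0) − (-2) + (-1) + (1) + 2·(-1) = 0
So the dimensions are [L⁻³].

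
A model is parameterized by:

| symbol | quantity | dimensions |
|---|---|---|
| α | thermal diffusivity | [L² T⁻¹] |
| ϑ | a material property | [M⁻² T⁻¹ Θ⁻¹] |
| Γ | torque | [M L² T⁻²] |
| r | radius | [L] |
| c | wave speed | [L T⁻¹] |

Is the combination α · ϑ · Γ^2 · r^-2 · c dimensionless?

no

Sum the exponent of each base dimension across the product:
  M: [α]_M + [ϑ]_M + 2·[Γ]_M − 2·[r]_M + [c]_M = (0) + (-2) + 2·(1) − 2·(0) + (0) = 0
  L: [α]_L + [ϑ]_L + 2·[Γ]_L − 2·[r]_L + [c]_L = (2) + (0) + 2·(2) − 2·(1) + (1) = 5
  T: [α]_T + [ϑ]_T + 2·[Γ]_T − 2·[r]_T + [c]_T = (-1) + (-1) + 2·(-2) − 2·(0) + (-1) = -7
  Θ: [α]_Θ + [ϑ]_Θ + 2·[Γ]_Θ − 2·[r]_Θ + [c]_Θ = (0) + (-1) + 2·(0) − 2·(0) + (0) = -1
Net dimensions [L⁵ T⁻⁷ Θ⁻¹] ≠ [1] — not dimensionless.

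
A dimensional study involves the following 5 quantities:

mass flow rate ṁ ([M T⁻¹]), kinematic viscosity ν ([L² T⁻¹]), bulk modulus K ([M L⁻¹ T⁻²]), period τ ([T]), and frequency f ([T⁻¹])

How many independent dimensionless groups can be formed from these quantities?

2

There are 5 variables and 3 base dimensions (M, L, T).
The dimension matrix has rank 3.
Independent dimensionless groups: 5 − 3 = 2.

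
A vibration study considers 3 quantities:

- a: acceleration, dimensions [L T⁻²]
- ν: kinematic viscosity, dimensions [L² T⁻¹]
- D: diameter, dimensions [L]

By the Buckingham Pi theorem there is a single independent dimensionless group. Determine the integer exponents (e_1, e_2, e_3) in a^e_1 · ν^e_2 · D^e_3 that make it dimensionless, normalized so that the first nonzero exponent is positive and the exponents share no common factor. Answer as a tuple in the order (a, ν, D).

(1, -2, 3)

L: e_1·(1) + e_2·(2) + e_3·(1) = 0
T: e_1·(-2) + e_2·(-1) + e_3·(0) = 0
Solving this homogeneous linear system for the smallest-integer solution (first nonzero entry positive) gives (1, -2, 3).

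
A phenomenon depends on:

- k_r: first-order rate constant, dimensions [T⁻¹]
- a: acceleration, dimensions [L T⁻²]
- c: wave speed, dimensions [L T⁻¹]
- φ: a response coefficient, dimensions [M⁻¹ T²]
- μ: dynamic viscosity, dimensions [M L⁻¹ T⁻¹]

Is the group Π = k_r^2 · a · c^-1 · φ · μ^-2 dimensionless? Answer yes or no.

no

Sum the exponent of each base dimension across the product:
  M: 2·[k_r]_M + [a]_M − [c]_M + [φ]_M − 2·[μ]_M = 2·(0) + (0) − (0) + (-1) − 2·(1) = -3
  L: 2·[k_r]_L + [a]_L − [c]_L + [φ]_L − 2·[μ]_L = 2·(0) + (1) − (1) + (0) − 2·(-1) = 2
  T: 2·[k_r]_T + [a]_T − [c]_T + [φ]_T − 2·[μ]_T = 2·(-1) + (-2) − (-1) + (2) − 2·(-1) = 1
Net dimensions [M⁻³ L² T] ≠ [1] — not dimensionless.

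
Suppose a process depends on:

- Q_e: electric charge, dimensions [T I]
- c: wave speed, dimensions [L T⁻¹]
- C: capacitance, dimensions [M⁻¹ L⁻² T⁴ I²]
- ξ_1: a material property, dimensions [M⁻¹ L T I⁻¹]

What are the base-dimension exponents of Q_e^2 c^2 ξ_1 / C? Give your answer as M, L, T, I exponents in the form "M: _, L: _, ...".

M: 0, L: 5, T: -3, I: -1

Collect each base-dimension exponent across the product:
  M: 2·(0) + 2·(0) − (-1) + (-1) = 0
  L: 2·(0) + 2·(1) − (-2) + (1) = 5
  T: 2·(1) + 2·(-1) − (4) + (1) = -3
  I: 2·(1) + 2·(0) − (2) + (-1) = -1
So the dimensions are [L⁵ T⁻³ I⁻¹].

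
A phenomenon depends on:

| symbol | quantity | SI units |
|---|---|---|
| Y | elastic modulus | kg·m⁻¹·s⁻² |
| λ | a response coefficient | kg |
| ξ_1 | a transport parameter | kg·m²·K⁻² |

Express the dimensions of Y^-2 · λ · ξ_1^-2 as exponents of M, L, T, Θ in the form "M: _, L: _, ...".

Collect each base-dimension exponent across the product:
  M: −2·(1) + (1) − 2·(1) = -3
  L: −2·(-1) + (0) − 2·(2) = -2
  T: −2·(-2) + (0) − 2·(0) = 4
  Θ: −2·(0) + (0) − 2·(-2) = 4
So the dimensions are [M⁻³ L⁻² T⁴ Θ⁴].

M: -3, L: -2, T: 4, Θ: 4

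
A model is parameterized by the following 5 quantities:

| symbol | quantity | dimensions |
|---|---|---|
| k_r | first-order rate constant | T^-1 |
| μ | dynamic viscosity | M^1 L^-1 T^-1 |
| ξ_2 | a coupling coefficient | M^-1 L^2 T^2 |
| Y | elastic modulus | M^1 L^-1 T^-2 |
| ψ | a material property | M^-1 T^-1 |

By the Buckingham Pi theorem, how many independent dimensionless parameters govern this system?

2

There are 5 variables and 3 base dimensions (M, L, T).
The dimension matrix has rank 3.
Independent dimensionless groups: 5 − 3 = 2.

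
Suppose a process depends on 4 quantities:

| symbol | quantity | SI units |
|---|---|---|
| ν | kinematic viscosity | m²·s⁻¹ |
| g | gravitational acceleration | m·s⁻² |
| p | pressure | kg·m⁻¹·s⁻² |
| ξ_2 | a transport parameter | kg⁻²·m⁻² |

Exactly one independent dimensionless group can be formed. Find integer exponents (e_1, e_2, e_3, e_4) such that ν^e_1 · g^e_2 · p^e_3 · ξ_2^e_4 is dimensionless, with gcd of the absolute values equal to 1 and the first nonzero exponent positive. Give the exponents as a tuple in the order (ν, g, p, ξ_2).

(4, -4, 2, 1)

M: e_1·(0) + e_2·(0) + e_3·(1) + e_4·(-2) = 0
L: e_1·(2) + e_2·(1) + e_3·(-1) + e_4·(-2) = 0
T: e_1·(-1) + e_2·(-2) + e_3·(-2) + e_4·(0) = 0
Solving this homogeneous linear system for the smallest-integer solution (first nonzero entry positive) gives (4, -4, 2, 1).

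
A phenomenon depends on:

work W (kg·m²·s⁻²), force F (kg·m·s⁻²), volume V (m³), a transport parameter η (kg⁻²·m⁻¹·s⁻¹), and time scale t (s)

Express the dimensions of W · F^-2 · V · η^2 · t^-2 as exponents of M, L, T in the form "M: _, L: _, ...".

M: -5, L: 1, T: -2

Collect each base-dimension exponent across the product:
  M: (1) − 2·(1) + (0) + 2·(-2) − 2·(0) = -5
  L: (2) − 2·(1) + (3) + 2·(-1) − 2·(0) = 1
  T: (-2) − 2·(-2) + (0) + 2·(-1) − 2·(1) = -2
So the dimensions are [M⁻⁵ L T⁻²].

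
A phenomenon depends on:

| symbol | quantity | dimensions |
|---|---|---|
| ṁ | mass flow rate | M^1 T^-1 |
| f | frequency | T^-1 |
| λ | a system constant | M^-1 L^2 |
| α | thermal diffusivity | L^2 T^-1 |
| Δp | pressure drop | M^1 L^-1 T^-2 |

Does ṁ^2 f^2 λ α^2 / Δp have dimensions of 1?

no

Sum the exponent of each base dimension across the product:
  M: 2·[ṁ]_M + 2·[f]_M + [λ]_M + 2·[α]_M − [Δp]_M = 2·(1) + 2·(0) + (-1) + 2·(0) − (1) = 0
  L: 2·[ṁ]_L + 2·[f]_L + [λ]_L + 2·[α]_L − [Δp]_L = 2·(0) + 2·(0) + (2) + 2·(2) − (-1) = 7
  T: 2·[ṁ]_T + 2·[f]_T + [λ]_T + 2·[α]_T − [Δp]_T = 2·(-1) + 2·(-1) + (0) + 2·(-1) − (-2) = -4
Net dimensions [L⁷ T⁻⁴] ≠ [1] — not dimensionless.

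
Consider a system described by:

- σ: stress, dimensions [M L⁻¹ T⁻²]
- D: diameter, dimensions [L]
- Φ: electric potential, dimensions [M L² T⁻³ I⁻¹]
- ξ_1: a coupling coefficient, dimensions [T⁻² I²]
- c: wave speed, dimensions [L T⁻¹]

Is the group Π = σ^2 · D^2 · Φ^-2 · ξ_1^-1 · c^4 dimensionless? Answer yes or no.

yes

Sum the exponent of each base dimension across the product:
  M: 2·[σ]_M + 2·[D]_M − 2·[Φ]_M − [ξ_1]_M + 4·[c]_M = 2·(1) + 2·(0) − 2·(1) − (0) + 4·(0) = 0
  L: 2·[σ]_L + 2·[D]_L − 2·[Φ]_L − [ξ_1]_L + 4·[c]_L = 2·(-1) + 2·(1) − 2·(2) − (0) + 4·(1) = 0
  T: 2·[σ]_T + 2·[D]_T − 2·[Φ]_T − [ξ_1]_T + 4·[c]_T = 2·(-2) + 2·(0) − 2·(-3) − (-2) + 4·(-1) = 0
  I: 2·[σ]_I + 2·[D]_I − 2·[Φ]_I − [ξ_1]_I + 4·[c]_I = 2·(0) + 2·(0) − 2·(-1) − (2) + 4·(0) = 0
All base exponents vanish — dimensionless.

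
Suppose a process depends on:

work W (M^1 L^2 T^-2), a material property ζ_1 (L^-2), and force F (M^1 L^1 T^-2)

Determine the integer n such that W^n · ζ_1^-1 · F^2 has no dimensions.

Balance the M exponent: (1)·n from W, plus −(0) + 2·(1) = 2 from the rest, must sum to zero.
n + 2 = 0, so n = -2.

-2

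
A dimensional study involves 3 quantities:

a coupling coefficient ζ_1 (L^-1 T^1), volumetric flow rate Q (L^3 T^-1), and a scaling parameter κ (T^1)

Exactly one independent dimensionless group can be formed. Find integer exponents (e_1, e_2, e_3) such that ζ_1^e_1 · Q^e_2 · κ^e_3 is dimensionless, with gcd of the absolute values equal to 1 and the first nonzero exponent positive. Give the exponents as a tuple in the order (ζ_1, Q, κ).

(3, 1, -2)

L: e_1·(-1) + e_2·(3) + e_3·(0) = 0
T: e_1·(1) + e_2·(-1) + e_3·(1) = 0
Solving this homogeneous linear system for the smallest-integer solution (first nonzero entry positive) gives (3, 1, -2).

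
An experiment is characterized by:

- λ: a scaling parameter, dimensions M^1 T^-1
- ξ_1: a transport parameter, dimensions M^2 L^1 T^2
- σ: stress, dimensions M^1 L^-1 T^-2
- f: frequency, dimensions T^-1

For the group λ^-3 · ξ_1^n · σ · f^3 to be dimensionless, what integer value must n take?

1

Balance the M exponent: (2)·n from ξ_1, plus −3·(1) + (1) + 3·(0) = -2 from the rest, must sum to zero.
2n − 2 = 0, so n = 1.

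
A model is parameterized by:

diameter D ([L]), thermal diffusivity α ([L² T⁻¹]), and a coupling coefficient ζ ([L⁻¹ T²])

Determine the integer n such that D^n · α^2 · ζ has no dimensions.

Balance the L exponent: (1)·n from D, plus 2·(2) + (-1) = 3 from the rest, must sum to zero.
n + 3 = 0, so n = -3.

-3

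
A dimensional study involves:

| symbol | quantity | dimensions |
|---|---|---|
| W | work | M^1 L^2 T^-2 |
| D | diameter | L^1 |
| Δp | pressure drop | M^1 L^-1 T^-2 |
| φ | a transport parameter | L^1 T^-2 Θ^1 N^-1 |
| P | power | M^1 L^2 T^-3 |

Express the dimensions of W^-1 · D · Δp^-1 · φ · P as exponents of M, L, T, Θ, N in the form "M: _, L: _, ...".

Collect each base-dimension exponent across the product:
  M: −(1) + (0) − (1) + (0) + (1) = -1
  L: −(2) + (1) − (-1) + (1) + (2) = 3
  T: −(-2) + (0) − (-2) + (-2) + (-3) = -1
  Θ: −(0) + (0) − (0) + (1) + (0) = 1
  N: −(0) + (0) − (0) + (-1) + (0) = -1
So the dimensions are [M⁻¹ L³ T⁻¹ Θ N⁻¹].

M: -1, L: 3, T: -1, Θ: 1, N: -1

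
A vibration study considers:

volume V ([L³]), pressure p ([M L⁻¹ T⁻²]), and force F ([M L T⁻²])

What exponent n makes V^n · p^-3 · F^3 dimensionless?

-2

Balance the L exponent: (3)·n from V, plus −3·(-1) + 3·(1) = 6 from the rest, must sum to zero.
3n + 6 = 0, so n = -2.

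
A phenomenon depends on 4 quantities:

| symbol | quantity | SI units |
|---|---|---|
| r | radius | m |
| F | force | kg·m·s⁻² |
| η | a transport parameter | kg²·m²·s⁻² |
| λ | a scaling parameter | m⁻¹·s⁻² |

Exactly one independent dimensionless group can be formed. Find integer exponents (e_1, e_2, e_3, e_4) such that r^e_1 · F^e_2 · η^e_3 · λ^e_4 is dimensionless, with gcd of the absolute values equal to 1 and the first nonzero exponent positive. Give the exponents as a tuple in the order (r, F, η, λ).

(1, -2, 1, 1)

M: e_1·(0) + e_2·(1) + e_3·(2) + e_4·(0) = 0
L: e_1·(1) + e_2·(1) + e_3·(2) + e_4·(-1) = 0
T: e_1·(0) + e_2·(-2) + e_3·(-2) + e_4·(-2) = 0
Solving this homogeneous linear system for the smallest-integer solution (first nonzero entry positive) gives (1, -2, 1, 1).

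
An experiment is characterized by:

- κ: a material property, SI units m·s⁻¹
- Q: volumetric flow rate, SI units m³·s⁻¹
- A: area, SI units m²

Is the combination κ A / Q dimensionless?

yes

Sum the exponent of each base dimension across the product:
  L: [κ]_L − [Q]_L + [A]_L = (1) − (3) + (2) = 0
  T: [κ]_T − [Q]_T + [A]_T = (-1) − (-1) + (0) = 0
All base exponents vanish — dimensionless.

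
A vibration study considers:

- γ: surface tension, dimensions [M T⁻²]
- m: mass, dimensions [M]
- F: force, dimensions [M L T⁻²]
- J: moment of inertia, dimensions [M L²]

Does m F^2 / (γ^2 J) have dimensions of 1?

yes

Sum the exponent of each base dimension across the product:
  M: −2·[γ]_M + [m]_M + 2·[F]_M − [J]_M = −2·(1) + (1) + 2·(1) − (1) = 0
  L: −2·[γ]_L + [m]_L + 2·[F]_L − [J]_L = −2·(0) + (0) + 2·(1) − (2) = 0
  T: −2·[γ]_T + [m]_T + 2·[F]_T − [J]_T = −2·(-2) + (0) + 2·(-2) − (0) = 0
All base exponents vanish — dimensionless.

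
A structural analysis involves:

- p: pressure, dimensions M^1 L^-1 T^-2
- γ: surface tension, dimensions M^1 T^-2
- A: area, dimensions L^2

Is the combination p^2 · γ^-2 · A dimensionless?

Sum the exponent of each base dimension across the product:
  M: 2·[p]_M − 2·[γ]_M + [A]_M = 2·(1) − 2·(1) + (0) = 0
  L: 2·[p]_L − 2·[γ]_L + [A]_L = 2·(-1) − 2·(0) + (2) = 0
  T: 2·[p]_T − 2·[γ]_T + [A]_T = 2·(-2) − 2·(-2) + (0) = 0
All base exponents vanish — dimensionless.

yes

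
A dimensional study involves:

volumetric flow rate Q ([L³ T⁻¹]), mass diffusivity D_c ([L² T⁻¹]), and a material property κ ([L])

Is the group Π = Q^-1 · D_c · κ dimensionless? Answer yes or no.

yes

Sum the exponent of each base dimension across the product:
  M: −[Q]_M + [D_c]_M + [κ]_M = −(0) + (0) + (0) = 0
  L: −[Q]_L + [D_c]_L + [κ]_L = −(3) + (2) + (1) = 0
  T: −[Q]_T + [D_c]_T + [κ]_T = −(-1) + (-1) + (0) = 0
All base exponents vanish — dimensionless.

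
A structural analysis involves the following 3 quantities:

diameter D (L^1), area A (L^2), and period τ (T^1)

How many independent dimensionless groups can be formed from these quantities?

There are 3 variables and 2 base dimensions (L, T).
The dimension matrix has rank 2.
Independent dimensionless groups: 3 − 2 = 1.

1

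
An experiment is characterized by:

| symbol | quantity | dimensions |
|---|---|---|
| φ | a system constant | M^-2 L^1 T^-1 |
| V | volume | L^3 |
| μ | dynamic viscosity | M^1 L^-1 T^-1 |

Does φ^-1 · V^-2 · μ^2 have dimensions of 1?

Sum the exponent of each base dimension across the product:
  M: −[φ]_M − 2·[V]_M + 2·[μ]_M = −(-2) − 2·(0) + 2·(1) = 4
  L: −[φ]_L − 2·[V]_L + 2·[μ]_L = −(1) − 2·(3) + 2·(-1) = -9
  T: −[φ]_T − 2·[V]_T + 2·[μ]_T = −(-1) − 2·(0) + 2·(-1) = -1
Net dimensions [M⁴ L⁻⁹ T⁻¹] ≠ [1] — not dimensionless.

no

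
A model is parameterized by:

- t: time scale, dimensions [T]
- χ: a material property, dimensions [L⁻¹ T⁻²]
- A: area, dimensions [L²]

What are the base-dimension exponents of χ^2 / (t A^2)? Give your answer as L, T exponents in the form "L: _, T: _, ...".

L: -6, T: -5

Collect each base-dimension exponent across the product:
  L: −(0) + 2·(-1) − 2·(2) = -6
  T: −(1) + 2·(-2) − 2·(0) = -5
So the dimensions are [L⁻⁶ T⁻⁵].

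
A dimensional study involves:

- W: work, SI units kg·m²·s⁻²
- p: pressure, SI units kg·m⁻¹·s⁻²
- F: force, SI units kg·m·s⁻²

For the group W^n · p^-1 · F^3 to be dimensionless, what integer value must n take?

Balance the M exponent: (1)·n from W, plus −(1) + 3·(1) = 2 from the rest, must sum to zero.
n + 2 = 0, so n = -2.

-2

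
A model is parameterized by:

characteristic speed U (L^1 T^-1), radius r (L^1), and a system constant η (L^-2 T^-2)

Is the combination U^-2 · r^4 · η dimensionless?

yes

Sum the exponent of each base dimension across the product:
  L: −2·[U]_L + 4·[r]_L + [η]_L = −2·(1) + 4·(1) + (-2) = 0
  T: −2·[U]_T + 4·[r]_T + [η]_T = −2·(-1) + 4·(0) + (-2) = 0
All base exponents vanish — dimensionless.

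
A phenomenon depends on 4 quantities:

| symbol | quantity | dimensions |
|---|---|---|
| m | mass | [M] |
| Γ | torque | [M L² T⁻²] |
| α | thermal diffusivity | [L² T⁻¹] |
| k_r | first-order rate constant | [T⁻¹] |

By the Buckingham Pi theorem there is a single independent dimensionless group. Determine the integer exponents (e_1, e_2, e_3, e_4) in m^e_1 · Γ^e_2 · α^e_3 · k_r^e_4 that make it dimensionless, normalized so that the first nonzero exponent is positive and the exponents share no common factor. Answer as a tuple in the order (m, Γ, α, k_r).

M: e_1·(1) + e_2·(1) + e_3·(0) + e_4·(0) = 0
L: e_1·(0) + e_2·(2) + e_3·(2) + e_4·(0) = 0
T: e_1·(0) + e_2·(-2) + e_3·(-1) + e_4·(-1) = 0
Solving this homogeneous linear system for the smallest-integer solution (first nonzero entry positive) gives (1, -1, 1, 1).

(1, -1, 1, 1)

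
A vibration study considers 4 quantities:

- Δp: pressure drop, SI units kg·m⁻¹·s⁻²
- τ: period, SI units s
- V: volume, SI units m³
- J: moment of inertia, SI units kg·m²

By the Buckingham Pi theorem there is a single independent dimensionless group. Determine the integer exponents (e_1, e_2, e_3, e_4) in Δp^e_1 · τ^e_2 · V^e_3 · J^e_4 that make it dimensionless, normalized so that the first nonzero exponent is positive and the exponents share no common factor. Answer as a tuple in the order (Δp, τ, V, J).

(1, 2, 1, -1)

M: e_1·(1) + e_2·(0) + e_3·(0) + e_4·(1) = 0
L: e_1·(-1) + e_2·(0) + e_3·(3) + e_4·(2) = 0
T: e_1·(-2) + e_2·(1) + e_3·(0) + e_4·(0) = 0
Solving this homogeneous linear system for the smallest-integer solution (first nonzero entry positive) gives (1, 2, 1, -1).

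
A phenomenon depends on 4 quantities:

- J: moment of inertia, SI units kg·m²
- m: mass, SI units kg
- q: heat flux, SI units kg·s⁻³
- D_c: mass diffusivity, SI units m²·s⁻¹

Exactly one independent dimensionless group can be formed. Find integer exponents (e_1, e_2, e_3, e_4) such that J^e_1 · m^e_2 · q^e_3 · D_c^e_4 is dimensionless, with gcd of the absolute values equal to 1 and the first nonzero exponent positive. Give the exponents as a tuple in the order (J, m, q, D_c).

M: e_1·(1) + e_2·(1) + e_3·(1) + e_4·(0) = 0
L: e_1·(2) + e_2·(0) + e_3·(0) + e_4·(2) = 0
T: e_1·(0) + e_2·(0) + e_3·(-3) + e_4·(-1) = 0
Solving this homogeneous linear system for the smallest-integer solution (first nonzero entry positive) gives (3, -4, 1, -3).

(3, -4, 1, -3)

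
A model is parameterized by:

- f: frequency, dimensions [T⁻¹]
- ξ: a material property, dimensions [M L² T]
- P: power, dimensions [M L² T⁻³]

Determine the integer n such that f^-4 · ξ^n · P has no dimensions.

-1

Balance the M exponent: (1)·n from ξ, plus −4·(0) + (1) = 1 from the rest, must sum to zero.
n + 1 = 0, so n = -1.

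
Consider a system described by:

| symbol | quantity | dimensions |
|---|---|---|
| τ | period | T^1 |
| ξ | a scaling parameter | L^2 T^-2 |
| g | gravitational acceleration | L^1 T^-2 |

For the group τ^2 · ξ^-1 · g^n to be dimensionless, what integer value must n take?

Balance the L exponent: (1)·n from g, plus 2·(0) − (2) = -2 from the rest, must sum to zero.
n − 2 = 0, so n = 2.

2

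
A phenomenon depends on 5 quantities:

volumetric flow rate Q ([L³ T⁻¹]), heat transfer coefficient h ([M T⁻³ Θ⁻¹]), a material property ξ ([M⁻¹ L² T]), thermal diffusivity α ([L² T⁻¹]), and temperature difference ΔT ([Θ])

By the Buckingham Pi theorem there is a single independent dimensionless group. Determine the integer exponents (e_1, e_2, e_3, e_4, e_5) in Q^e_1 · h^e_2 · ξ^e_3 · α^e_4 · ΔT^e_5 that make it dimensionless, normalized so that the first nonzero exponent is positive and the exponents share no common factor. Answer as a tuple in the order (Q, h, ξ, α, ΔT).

(2, 1, 1, -4, 1)

M: e_1·(0) + e_2·(1) + e_3·(-1) + e_4·(0) + e_5·(0) = 0
L: e_1·(3) + e_2·(0) + e_3·(2) + e_4·(2) + e_5·(0) = 0
T: e_1·(-1) + e_2·(-3) + e_3·(1) + e_4·(-1) + e_5·(0) = 0
Θ: e_1·(0) + e_2·(-1) + e_3·(0) + e_4·(0) + e_5·(1) = 0
Solving this homogeneous linear system for the smallest-integer solution (first nonzero entry positive) gives (2, 1, 1, -4, 1).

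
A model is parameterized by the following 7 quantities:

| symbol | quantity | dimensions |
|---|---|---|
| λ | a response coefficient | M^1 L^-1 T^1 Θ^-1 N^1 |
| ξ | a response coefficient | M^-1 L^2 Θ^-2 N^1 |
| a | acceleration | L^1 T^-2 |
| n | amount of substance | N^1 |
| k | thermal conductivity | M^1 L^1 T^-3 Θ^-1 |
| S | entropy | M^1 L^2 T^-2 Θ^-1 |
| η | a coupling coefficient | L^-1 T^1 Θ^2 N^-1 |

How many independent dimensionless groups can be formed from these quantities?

There are 7 variables and 5 base dimensions (M, L, T, Θ, N).
The dimension matrix has rank 5.
Independent dimensionless groups: 7 − 5 = 2.

2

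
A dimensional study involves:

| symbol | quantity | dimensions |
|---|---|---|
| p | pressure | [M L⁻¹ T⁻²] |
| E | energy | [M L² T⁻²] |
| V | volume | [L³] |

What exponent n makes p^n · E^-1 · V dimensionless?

Balance the M exponent: (1)·n from p, plus −(1) + (0) = -1 from the rest, must sum to zero.
n − 1 = 0, so n = 1.

1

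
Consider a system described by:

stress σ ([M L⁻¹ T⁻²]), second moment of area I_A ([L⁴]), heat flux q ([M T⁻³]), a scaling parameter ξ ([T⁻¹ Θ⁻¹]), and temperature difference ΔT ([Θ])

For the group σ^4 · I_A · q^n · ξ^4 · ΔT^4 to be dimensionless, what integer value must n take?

-4

Balance the M exponent: (1)·n from q, plus 4·(1) + (0) + 4·(0) + 4·(0) = 4 from the rest, must sum to zero.
n + 4 = 0, so n = -4.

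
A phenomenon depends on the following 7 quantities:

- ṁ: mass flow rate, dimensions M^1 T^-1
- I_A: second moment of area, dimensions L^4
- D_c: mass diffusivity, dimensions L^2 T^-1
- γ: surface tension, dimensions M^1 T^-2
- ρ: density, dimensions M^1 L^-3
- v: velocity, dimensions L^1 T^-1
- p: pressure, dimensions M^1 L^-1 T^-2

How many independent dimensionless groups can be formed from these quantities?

There are 7 variables and 3 base dimensions (M, L, T).
The dimension matrix has rank 3.
Independent dimensionless groups: 7 − 3 = 4.

4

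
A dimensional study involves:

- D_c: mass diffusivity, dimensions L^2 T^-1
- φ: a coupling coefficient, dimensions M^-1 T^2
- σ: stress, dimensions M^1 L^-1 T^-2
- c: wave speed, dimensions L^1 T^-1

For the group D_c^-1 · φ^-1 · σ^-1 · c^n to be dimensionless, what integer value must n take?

1

Balance the L exponent: (1)·n from c, plus −(2) − (0) − (-1) = -1 from the rest, must sum to zero.
n − 1 = 0, so n = 1.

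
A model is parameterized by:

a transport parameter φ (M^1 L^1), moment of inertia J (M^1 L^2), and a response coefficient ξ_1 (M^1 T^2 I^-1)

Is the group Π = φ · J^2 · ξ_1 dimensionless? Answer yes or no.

Sum the exponent of each base dimension across the product:
  M: [φ]_M + 2·[J]_M + [ξ_1]_M = (1) + 2·(1) + (1) = 4
  L: [φ]_L + 2·[J]_L + [ξ_1]_L = (1) + 2·(2) + (0) = 5
  T: [φ]_T + 2·[J]_T + [ξ_1]_T = (0) + 2·(0) + (2) = 2
  I: [φ]_I + 2·[J]_I + [ξ_1]_I = (0) + 2·(0) + (-1) = -1
Net dimensions [M⁴ L⁵ T² I⁻¹] ≠ [1] — not dimensionless.

no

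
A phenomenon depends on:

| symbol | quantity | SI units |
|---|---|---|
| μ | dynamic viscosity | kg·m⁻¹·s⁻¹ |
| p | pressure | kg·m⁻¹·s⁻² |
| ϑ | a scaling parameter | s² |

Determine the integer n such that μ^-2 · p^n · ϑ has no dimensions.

2

Balance the M exponent: (1)·n from p, plus −2·(1) + (0) = -2 from the rest, must sum to zero.
n − 2 = 0, so n = 2.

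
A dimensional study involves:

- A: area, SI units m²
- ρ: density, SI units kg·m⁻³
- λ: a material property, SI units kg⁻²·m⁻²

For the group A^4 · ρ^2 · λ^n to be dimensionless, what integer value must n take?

1

Balance the M exponent: (-2)·n from λ, plus 4·(0) + 2·(1) = 2 from the rest, must sum to zero.
-2n + 2 = 0, so n = 1.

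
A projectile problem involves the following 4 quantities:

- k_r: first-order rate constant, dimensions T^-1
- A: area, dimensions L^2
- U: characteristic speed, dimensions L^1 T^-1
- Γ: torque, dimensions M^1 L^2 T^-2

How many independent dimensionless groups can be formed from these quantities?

There are 4 variables and 3 base dimensions (M, L, T).
The dimension matrix has rank 3.
Independent dimensionless groups: 4 − 3 = 1.

1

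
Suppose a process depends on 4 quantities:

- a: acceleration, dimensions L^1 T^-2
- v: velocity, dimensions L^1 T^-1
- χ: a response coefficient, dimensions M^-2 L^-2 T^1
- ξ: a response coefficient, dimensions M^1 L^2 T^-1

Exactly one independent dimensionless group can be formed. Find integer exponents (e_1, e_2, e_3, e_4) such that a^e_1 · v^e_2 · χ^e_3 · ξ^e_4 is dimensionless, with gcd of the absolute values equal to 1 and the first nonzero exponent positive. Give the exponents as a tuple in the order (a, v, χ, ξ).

M: e_1·(0) + e_2·(0) + e_3·(-2) + e_4·(1) = 0
L: e_1·(1) + e_2·(1) + e_3·(-2) + e_4·(2) = 0
T: e_1·(-2) + e_2·(-1) + e_3·(1) + e_4·(-1) = 0
Solving this homogeneous linear system for the smallest-integer solution (first nonzero entry positive) gives (1, -3, 1, 2).

(1, -3, 1, 2)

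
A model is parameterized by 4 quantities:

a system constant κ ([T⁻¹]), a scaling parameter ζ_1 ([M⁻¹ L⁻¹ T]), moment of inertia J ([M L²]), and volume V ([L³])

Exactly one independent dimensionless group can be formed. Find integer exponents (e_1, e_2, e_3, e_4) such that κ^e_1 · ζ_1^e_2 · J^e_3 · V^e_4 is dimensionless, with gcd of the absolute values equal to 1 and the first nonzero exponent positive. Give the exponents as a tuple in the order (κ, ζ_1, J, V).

M: e_1·(0) + e_2·(-1) + e_3·(1) + e_4·(0) = 0
L: e_1·(0) + e_2·(-1) + e_3·(2) + e_4·(3) = 0
T: e_1·(-1) + e_2·(1) + e_3·(0) + e_4·(0) = 0
Solving this homogeneous linear system for the smallest-integer solution (first nonzero entry positive) gives (3, 3, 3, -1).

(3, 3, 3, -1)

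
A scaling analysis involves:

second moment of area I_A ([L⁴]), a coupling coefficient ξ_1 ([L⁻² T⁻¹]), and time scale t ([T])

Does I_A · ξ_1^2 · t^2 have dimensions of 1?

yes

Sum the exponent of each base dimension across the product:
  M: [I_A]_M + 2·[ξ_1]_M + 2·[t]_M = (0) + 2·(0) + 2·(0) = 0
  L: [I_A]_L + 2·[ξ_1]_L + 2·[t]_L = (4) + 2·(-2) + 2·(0) = 0
  T: [I_A]_T + 2·[ξ_1]_T + 2·[t]_T = (0) + 2·(-1) + 2·(1) = 0
All base exponents vanish — dimensionless.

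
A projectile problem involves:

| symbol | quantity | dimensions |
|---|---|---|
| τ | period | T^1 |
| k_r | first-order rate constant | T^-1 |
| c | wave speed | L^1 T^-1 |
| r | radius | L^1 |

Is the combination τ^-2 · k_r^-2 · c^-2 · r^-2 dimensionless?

Sum the exponent of each base dimension across the product:
  L: −2·[τ]_L − 2·[k_r]_L − 2·[c]_L − 2·[r]_L = −2·(0) − 2·(0) − 2·(1) − 2·(1) = -4
  T: −2·[τ]_T − 2·[k_r]_T − 2·[c]_T − 2·[r]_T = −2·(1) − 2·(-1) − 2·(-1) − 2·(0) = 2
Net dimensions [L⁻⁴ T²] ≠ [1] — not dimensionless.

no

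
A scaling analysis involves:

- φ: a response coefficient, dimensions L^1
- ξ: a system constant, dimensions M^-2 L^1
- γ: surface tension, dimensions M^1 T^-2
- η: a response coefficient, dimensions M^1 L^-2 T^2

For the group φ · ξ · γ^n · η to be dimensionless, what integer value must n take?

Balance the M exponent: (1)·n from γ, plus (0) + (-2) + (1) = -1 from the rest, must sum to zero.
n − 1 = 0, so n = 1.

1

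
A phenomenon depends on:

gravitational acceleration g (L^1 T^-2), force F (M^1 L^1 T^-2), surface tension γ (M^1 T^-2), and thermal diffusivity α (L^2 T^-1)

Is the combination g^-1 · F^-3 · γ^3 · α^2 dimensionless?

yes

Sum the exponent of each base dimension across the product:
  M: −[g]_M − 3·[F]_M + 3·[γ]_M + 2·[α]_M = −(0) − 3·(1) + 3·(1) + 2·(0) = 0
  L: −[g]_L − 3·[F]_L + 3·[γ]_L + 2·[α]_L = −(1) − 3·(1) + 3·(0) + 2·(2) = 0
  T: −[g]_T − 3·[F]_T + 3·[γ]_T + 2·[α]_T = −(-2) − 3·(-2) + 3·(-2) + 2·(-1) = 0
  Θ: −[g]_Θ − 3·[F]_Θ + 3·[γ]_Θ + 2·[α]_Θ = −(0) − 3·(0) + 3·(0) + 2·(0) = 0
  N: −[g]_N − 3·[F]_N + 3·[γ]_N + 2·[α]_N = −(0) − 3·(0) + 3·(0) + 2·(0) = 0
All base exponents vanish — dimensionless.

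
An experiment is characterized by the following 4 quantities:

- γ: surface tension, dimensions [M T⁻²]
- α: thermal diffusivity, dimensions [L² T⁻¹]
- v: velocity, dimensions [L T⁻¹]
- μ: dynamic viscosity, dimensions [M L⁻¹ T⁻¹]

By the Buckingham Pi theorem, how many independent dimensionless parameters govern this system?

1

There are 4 variables and 3 base dimensions (M, L, T).
The dimension matrix has rank 3.
Independent dimensionless groups: 4 − 3 = 1.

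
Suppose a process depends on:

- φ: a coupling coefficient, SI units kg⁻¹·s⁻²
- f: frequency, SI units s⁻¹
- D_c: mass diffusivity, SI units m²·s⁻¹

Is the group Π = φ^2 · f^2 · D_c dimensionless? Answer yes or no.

no

Sum the exponent of each base dimension across the product:
  M: 2·[φ]_M + 2·[f]_M + [D_c]_M = 2·(-1) + 2·(0) + (0) = -2
  L: 2·[φ]_L + 2·[f]_L + [D_c]_L = 2·(0) + 2·(0) + (2) = 2
  T: 2·[φ]_T + 2·[f]_T + [D_c]_T = 2·(-2) + 2·(-1) + (-1) = -7
Net dimensions [M⁻² L² T⁻⁷] ≠ [1] — not dimensionless.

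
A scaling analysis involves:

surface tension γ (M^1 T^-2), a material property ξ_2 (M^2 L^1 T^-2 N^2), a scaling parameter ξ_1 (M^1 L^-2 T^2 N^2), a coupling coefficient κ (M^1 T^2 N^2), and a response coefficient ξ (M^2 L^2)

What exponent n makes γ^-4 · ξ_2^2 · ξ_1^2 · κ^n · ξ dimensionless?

Balance the M exponent: (1)·n from κ, plus −4·(1) + 2·(2) + 2·(1) + (2) = 4 from the rest, must sum to zero.
n + 4 = 0, so n = -4.

-4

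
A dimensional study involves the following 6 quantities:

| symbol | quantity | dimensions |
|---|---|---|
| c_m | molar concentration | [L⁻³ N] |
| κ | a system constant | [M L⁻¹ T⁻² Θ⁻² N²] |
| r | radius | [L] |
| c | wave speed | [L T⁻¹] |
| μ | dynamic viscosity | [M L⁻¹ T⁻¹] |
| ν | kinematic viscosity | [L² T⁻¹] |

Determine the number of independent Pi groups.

There are 6 variables and 5 base dimensions (M, L, T, Θ, N).
The dimension matrix has rank 5.
Independent dimensionless groups: 6 − 5 = 1.

1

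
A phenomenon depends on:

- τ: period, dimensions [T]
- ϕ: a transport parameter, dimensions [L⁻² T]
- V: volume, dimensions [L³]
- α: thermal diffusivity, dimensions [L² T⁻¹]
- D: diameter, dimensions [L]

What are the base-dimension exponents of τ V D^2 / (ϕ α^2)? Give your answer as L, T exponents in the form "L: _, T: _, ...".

Collect each base-dimension exponent across the product:
  L: (0) − (-2) + (3) − 2·(2) + 2·(1) = 3
  T: (1) − (1) + (0) − 2·(-1) + 2·(0) = 2
So the dimensions are [L³ T²].

L: 3, T: 2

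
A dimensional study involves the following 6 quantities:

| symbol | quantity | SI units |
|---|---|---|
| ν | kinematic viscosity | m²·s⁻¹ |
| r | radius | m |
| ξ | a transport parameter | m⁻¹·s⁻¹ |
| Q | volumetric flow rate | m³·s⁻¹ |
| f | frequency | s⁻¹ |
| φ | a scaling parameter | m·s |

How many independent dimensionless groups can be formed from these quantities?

4

There are 6 variables and 2 base dimensions (L, T).
The dimension matrix has rank 2.
Independent dimensionless groups: 6 − 2 = 4.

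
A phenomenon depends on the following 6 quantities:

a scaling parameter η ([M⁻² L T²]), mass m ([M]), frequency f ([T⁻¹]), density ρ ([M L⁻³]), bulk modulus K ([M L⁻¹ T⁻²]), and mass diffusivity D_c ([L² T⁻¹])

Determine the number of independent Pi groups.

There are 6 variables and 3 base dimensions (M, L, T).
The dimension matrix has rank 3.
Independent dimensionless groups: 6 − 3 = 3.

3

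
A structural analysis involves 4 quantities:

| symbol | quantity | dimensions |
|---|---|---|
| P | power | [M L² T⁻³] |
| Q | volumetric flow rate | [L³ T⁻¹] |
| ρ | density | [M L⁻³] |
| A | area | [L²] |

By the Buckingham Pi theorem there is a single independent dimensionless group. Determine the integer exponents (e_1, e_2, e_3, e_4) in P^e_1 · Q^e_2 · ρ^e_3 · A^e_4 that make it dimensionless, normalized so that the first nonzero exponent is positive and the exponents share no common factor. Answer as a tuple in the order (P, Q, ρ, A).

(1, -3, -1, 2)

M: e_1·(1) + e_2·(0) + e_3·(1) + e_4·(0) = 0
L: e_1·(2) + e_2·(3) + e_3·(-3) + e_4·(2) = 0
T: e_1·(-3) + e_2·(-1) + e_3·(0) + e_4·(0) = 0
Solving this homogeneous linear system for the smallest-integer solution (first nonzero entry positive) gives (1, -3, -1, 2).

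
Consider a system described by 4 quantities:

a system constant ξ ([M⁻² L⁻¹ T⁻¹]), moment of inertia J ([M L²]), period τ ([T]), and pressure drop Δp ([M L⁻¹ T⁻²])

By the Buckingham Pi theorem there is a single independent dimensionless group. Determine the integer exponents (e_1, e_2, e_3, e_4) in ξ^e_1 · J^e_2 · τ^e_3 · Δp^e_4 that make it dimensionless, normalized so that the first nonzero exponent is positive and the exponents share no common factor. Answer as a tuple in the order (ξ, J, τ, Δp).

M: e_1·(-2) + e_2·(1) + e_3·(0) + e_4·(1) = 0
L: e_1·(-1) + e_2·(2) + e_3·(0) + e_4·(-1) = 0
T: e_1·(-1) + e_2·(0) + e_3·(1) + e_4·(-2) = 0
Solving this homogeneous linear system for the smallest-integer solution (first nonzero entry positive) gives (1, 1, 3, 1).

(1, 1, 3, 1)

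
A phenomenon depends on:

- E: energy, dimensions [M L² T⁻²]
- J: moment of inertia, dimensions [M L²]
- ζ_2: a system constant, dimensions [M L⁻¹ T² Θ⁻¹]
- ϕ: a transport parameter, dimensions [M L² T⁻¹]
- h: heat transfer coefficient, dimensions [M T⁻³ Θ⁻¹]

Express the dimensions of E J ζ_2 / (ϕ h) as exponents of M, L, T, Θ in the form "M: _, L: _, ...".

Collect each base-dimension exponent across the product:
  M: (1) + (1) + (1) − (1) − (1) = 1
  L: (2) + (2) + (-1) − (2) − (0) = 1
  T: (-2) + (0) + (2) − (-1) − (-3) = 4
  Θ: (0) + (0) + (-1) − (0) − (-1) = 0
So the dimensions are [M L T⁴].

M: 1, L: 1, T: 4, Θ: 0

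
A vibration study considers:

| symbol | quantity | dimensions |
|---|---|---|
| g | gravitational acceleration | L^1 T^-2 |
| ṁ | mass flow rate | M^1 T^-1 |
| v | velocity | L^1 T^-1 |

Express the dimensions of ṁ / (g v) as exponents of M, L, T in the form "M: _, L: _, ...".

Collect each base-dimension exponent across the product:
  M: −(0) + (1) − (0) = 1
  L: −(1) + (0) − (1) = -2
  T: −(-2) + (-1) − (-1) = 2
So the dimensions are [M L⁻² T²].

M: 1, L: -2, T: 2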